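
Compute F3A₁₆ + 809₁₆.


Align and add column by column (LSB to MSB, each column mod 16 with carry):
  0F3A
+ 0809
  ----
  col 0: A(10) + 9(9) + 0 (carry in) = 19 → 3(3), carry out 1
  col 1: 3(3) + 0(0) + 1 (carry in) = 4 → 4(4), carry out 0
  col 2: F(15) + 8(8) + 0 (carry in) = 23 → 7(7), carry out 1
  col 3: 0(0) + 0(0) + 1 (carry in) = 1 → 1(1), carry out 0
Reading digits MSB→LSB: 1743
Strip leading zeros: 1743
= 0x1743


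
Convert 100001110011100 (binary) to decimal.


Positional values:
Bit 2: 1 × 2^2 = 4
Bit 3: 1 × 2^3 = 8
Bit 4: 1 × 2^4 = 16
Bit 7: 1 × 2^7 = 128
Bit 8: 1 × 2^8 = 256
Bit 9: 1 × 2^9 = 512
Bit 14: 1 × 2^14 = 16384
Sum = 4 + 8 + 16 + 128 + 256 + 512 + 16384
= 17308


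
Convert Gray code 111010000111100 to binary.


Gray code: 111010000111100
MSB stays the same: 1
Each subsequent bit = prev_binary XOR current_gray:
  B[1] = 1 XOR 1 = 0
  B[2] = 0 XOR 1 = 1
  B[3] = 1 XOR 0 = 1
  B[4] = 1 XOR 1 = 0
  B[5] = 0 XOR 0 = 0
  B[6] = 0 XOR 0 = 0
  B[7] = 0 XOR 0 = 0
  B[8] = 0 XOR 0 = 0
  B[9] = 0 XOR 1 = 1
  B[10] = 1 XOR 1 = 0
  B[11] = 0 XOR 1 = 1
  B[12] = 1 XOR 1 = 0
  B[13] = 0 XOR 0 = 0
  B[14] = 0 XOR 0 = 0
= 101100000101000 (22568 decimal)


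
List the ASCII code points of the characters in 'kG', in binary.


String: 'kG'  (2 characters)
Per-character ASCII lookup:
  'k': lowercase starts at 97: 'k' = 97 + 10 = 107 → 1101011
  'G': uppercase starts at 65: 'G' = 65 + 6 = 71 → 1000111
= 1101011 1000111


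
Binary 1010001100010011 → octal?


Group into 3-bit groups: 001010001100010011
  001 = 1
  010 = 2
  001 = 1
  100 = 4
  010 = 2
  011 = 3
= 0o121423


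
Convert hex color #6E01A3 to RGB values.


Hex: #6E01A3
R = 6E₁₆ = 110
G = 01₁₆ = 1
B = A3₁₆ = 163
= RGB(110, 1, 163)


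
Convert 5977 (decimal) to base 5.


Divide by 5 repeatedly:
5977 ÷ 5 = 1195 remainder 2
1195 ÷ 5 = 239 remainder 0
239 ÷ 5 = 47 remainder 4
47 ÷ 5 = 9 remainder 2
9 ÷ 5 = 1 remainder 4
1 ÷ 5 = 0 remainder 1
Reading remainders bottom-up:
= 142402


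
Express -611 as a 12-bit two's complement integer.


Original: 001001100011
Step 1 - Invert all bits: 110110011100
Step 2 - Add 1: 110110011100 + 1
= 110110011101 (represents -611)


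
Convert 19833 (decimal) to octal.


Divide by 8 repeatedly:
19833 ÷ 8 = 2479 remainder 1
2479 ÷ 8 = 309 remainder 7
309 ÷ 8 = 38 remainder 5
38 ÷ 8 = 4 remainder 6
4 ÷ 8 = 0 remainder 4
Reading remainders bottom-up:
= 0o46571


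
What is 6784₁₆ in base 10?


Positional values:
Position 0: 4 × 16^0 = 4 × 1 = 4
Position 1: 8 × 16^1 = 8 × 16 = 128
Position 2: 7 × 16^2 = 7 × 256 = 1792
Position 3: 6 × 16^3 = 6 × 4096 = 24576
Sum = 4 + 128 + 1792 + 24576
= 26500


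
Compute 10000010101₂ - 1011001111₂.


Align and subtract column by column (LSB to MSB, borrowing when needed):
  10000010101
- 01011001111
  -----------
  col 0: (1 - 0 borrow-in) - 1 → 1 - 1 = 0, borrow out 0
  col 1: (0 - 0 borrow-in) - 1 → borrow from next column: (0+2) - 1 = 1, borrow out 1
  col 2: (1 - 1 borrow-in) - 1 → borrow from next column: (0+2) - 1 = 1, borrow out 1
  col 3: (0 - 1 borrow-in) - 1 → borrow from next column: (-1+2) - 1 = 0, borrow out 1
  col 4: (1 - 1 borrow-in) - 0 → 0 - 0 = 0, borrow out 0
  col 5: (0 - 0 borrow-in) - 0 → 0 - 0 = 0, borrow out 0
  col 6: (0 - 0 borrow-in) - 1 → borrow from next column: (0+2) - 1 = 1, borrow out 1
  col 7: (0 - 1 borrow-in) - 1 → borrow from next column: (-1+2) - 1 = 0, borrow out 1
  col 8: (0 - 1 borrow-in) - 0 → borrow from next column: (-1+2) - 0 = 1, borrow out 1
  col 9: (0 - 1 borrow-in) - 1 → borrow from next column: (-1+2) - 1 = 0, borrow out 1
  col 10: (1 - 1 borrow-in) - 0 → 0 - 0 = 0, borrow out 0
Reading bits MSB→LSB: 00101000110
Strip leading zeros: 101000110
= 101000110


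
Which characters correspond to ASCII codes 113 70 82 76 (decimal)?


Codes (decimal): 113 70 82 76
Per-code ASCII lookup:
  113  (range 97-122: lowercase, 113 - 97 = 16) → 'q'
  70  (range 65-90: uppercase, 70 - 65 = 5) → 'F'
  82  (range 65-90: uppercase, 82 - 65 = 17) → 'R'
  76  (range 65-90: uppercase, 76 - 65 = 11) → 'L'
= 'qFRL'


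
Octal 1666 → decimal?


Positional values:
Position 0: 6 × 8^0 = 6
Position 1: 6 × 8^1 = 48
Position 2: 6 × 8^2 = 384
Position 3: 1 × 8^3 = 512
Sum = 6 + 48 + 384 + 512
= 950


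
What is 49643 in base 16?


Divide by 16 repeatedly:
49643 ÷ 16 = 3102 remainder 11 (B)
3102 ÷ 16 = 193 remainder 14 (E)
193 ÷ 16 = 12 remainder 1 (1)
12 ÷ 16 = 0 remainder 12 (C)
Reading remainders bottom-up:
= 0xC1EB


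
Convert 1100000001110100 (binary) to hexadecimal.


Group into 4-bit nibbles: 1100000001110100
  1100 = C
  0000 = 0
  0111 = 7
  0100 = 4
= 0xC074


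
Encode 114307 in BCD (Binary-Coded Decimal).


Each digit → 4-bit binary:
  1 → 0001
  1 → 0001
  4 → 0100
  3 → 0011
  0 → 0000
  7 → 0111
= 0001 0001 0100 0011 0000 0111


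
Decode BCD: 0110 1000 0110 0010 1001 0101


Each 4-bit group → digit:
  0110 → 6
  1000 → 8
  0110 → 6
  0010 → 2
  1001 → 9
  0101 → 5
= 686295


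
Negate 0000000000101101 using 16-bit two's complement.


Original: 0000000000101101
Step 1 - Invert all bits: 1111111111010010
Step 2 - Add 1: 1111111111010010 + 1
= 1111111111010011 (represents -45)


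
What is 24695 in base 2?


Divide by 2 repeatedly:
24695 ÷ 2 = 12347 remainder 1
12347 ÷ 2 = 6173 remainder 1
6173 ÷ 2 = 3086 remainder 1
3086 ÷ 2 = 1543 remainder 0
1543 ÷ 2 = 771 remainder 1
771 ÷ 2 = 385 remainder 1
385 ÷ 2 = 192 remainder 1
192 ÷ 2 = 96 remainder 0
96 ÷ 2 = 48 remainder 0
48 ÷ 2 = 24 remainder 0
24 ÷ 2 = 12 remainder 0
12 ÷ 2 = 6 remainder 0
6 ÷ 2 = 3 remainder 0
3 ÷ 2 = 1 remainder 1
1 ÷ 2 = 0 remainder 1
Reading remainders bottom-up:
= 110000001110111


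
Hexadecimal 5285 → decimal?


Positional values:
Position 0: 5 × 16^0 = 5 × 1 = 5
Position 1: 8 × 16^1 = 8 × 16 = 128
Position 2: 2 × 16^2 = 2 × 256 = 512
Position 3: 5 × 16^3 = 5 × 4096 = 20480
Sum = 5 + 128 + 512 + 20480
= 21125


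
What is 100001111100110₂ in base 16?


Group into 4-bit nibbles: 0100001111100110
  0100 = 4
  0011 = 3
  1110 = E
  0110 = 6
= 0x43E6


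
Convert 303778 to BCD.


Each digit → 4-bit binary:
  3 → 0011
  0 → 0000
  3 → 0011
  7 → 0111
  7 → 0111
  8 → 1000
= 0011 0000 0011 0111 0111 1000


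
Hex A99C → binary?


Each hex digit → 4 binary bits:
  A = 1010
  9 = 1001
  9 = 1001
  C = 1100
Concatenate: 1010 1001 1001 1100
= 1010100110011100


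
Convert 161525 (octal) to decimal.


Positional values:
Position 0: 5 × 8^0 = 5
Position 1: 2 × 8^1 = 16
Position 2: 5 × 8^2 = 320
Position 3: 1 × 8^3 = 512
Position 4: 6 × 8^4 = 24576
Position 5: 1 × 8^5 = 32768
Sum = 5 + 16 + 320 + 512 + 24576 + 32768
= 58197


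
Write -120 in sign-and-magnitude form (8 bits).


Sign bit: 1 (negative)
Magnitude: 120 = 1111000
= 11111000


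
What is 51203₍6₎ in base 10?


Positional values (base 6):
  3 × 6^0 = 3 × 1 = 3
  0 × 6^1 = 0 × 6 = 0
  2 × 6^2 = 2 × 36 = 72
  1 × 6^3 = 1 × 216 = 216
  5 × 6^4 = 5 × 1296 = 6480
Sum = 3 + 0 + 72 + 216 + 6480
= 6771


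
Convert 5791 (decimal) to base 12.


Divide by 12 repeatedly:
5791 ÷ 12 = 482 remainder 7
482 ÷ 12 = 40 remainder 2
40 ÷ 12 = 3 remainder 4
3 ÷ 12 = 0 remainder 3
Reading remainders bottom-up:
= 3427


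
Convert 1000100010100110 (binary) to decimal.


Positional values:
Bit 1: 1 × 2^1 = 2
Bit 2: 1 × 2^2 = 4
Bit 5: 1 × 2^5 = 32
Bit 7: 1 × 2^7 = 128
Bit 11: 1 × 2^11 = 2048
Bit 15: 1 × 2^15 = 32768
Sum = 2 + 4 + 32 + 128 + 2048 + 32768
= 34982


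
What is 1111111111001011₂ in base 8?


Group into 3-bit groups: 001111111111001011
  001 = 1
  111 = 7
  111 = 7
  111 = 7
  001 = 1
  011 = 3
= 0o177713


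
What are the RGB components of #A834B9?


Hex: #A834B9
R = A8₁₆ = 168
G = 34₁₆ = 52
B = B9₁₆ = 185
= RGB(168, 52, 185)


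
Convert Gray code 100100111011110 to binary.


Gray code: 100100111011110
MSB stays the same: 1
Each subsequent bit = prev_binary XOR current_gray:
  B[1] = 1 XOR 0 = 1
  B[2] = 1 XOR 0 = 1
  B[3] = 1 XOR 1 = 0
  B[4] = 0 XOR 0 = 0
  B[5] = 0 XOR 0 = 0
  B[6] = 0 XOR 1 = 1
  B[7] = 1 XOR 1 = 0
  B[8] = 0 XOR 1 = 1
  B[9] = 1 XOR 0 = 1
  B[10] = 1 XOR 1 = 0
  B[11] = 0 XOR 1 = 1
  B[12] = 1 XOR 1 = 0
  B[13] = 0 XOR 1 = 1
  B[14] = 1 XOR 0 = 1
= 111000101101011 (29035 decimal)


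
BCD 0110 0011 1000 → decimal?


Each 4-bit group → digit:
  0110 → 6
  0011 → 3
  1000 → 8
= 638


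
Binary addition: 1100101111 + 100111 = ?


Align and add column by column (LSB to MSB, carry propagating):
  01100101111
+ 00000100111
  -----------
  col 0: 1 + 1 + 0 (carry in) = 2 → bit 0, carry out 1
  col 1: 1 + 1 + 1 (carry in) = 3 → bit 1, carry out 1
  col 2: 1 + 1 + 1 (carry in) = 3 → bit 1, carry out 1
  col 3: 1 + 0 + 1 (carry in) = 2 → bit 0, carry out 1
  col 4: 0 + 0 + 1 (carry in) = 1 → bit 1, carry out 0
  col 5: 1 + 1 + 0 (carry in) = 2 → bit 0, carry out 1
  col 6: 0 + 0 + 1 (carry in) = 1 → bit 1, carry out 0
  col 7: 0 + 0 + 0 (carry in) = 0 → bit 0, carry out 0
  col 8: 1 + 0 + 0 (carry in) = 1 → bit 1, carry out 0
  col 9: 1 + 0 + 0 (carry in) = 1 → bit 1, carry out 0
  col 10: 0 + 0 + 0 (carry in) = 0 → bit 0, carry out 0
Reading bits MSB→LSB: 01101010110
Strip leading zeros: 1101010110
= 1101010110


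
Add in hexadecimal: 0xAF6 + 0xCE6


Align and add column by column (LSB to MSB, each column mod 16 with carry):
  0AF6
+ 0CE6
  ----
  col 0: 6(6) + 6(6) + 0 (carry in) = 12 → C(12), carry out 0
  col 1: F(15) + E(14) + 0 (carry in) = 29 → D(13), carry out 1
  col 2: A(10) + C(12) + 1 (carry in) = 23 → 7(7), carry out 1
  col 3: 0(0) + 0(0) + 1 (carry in) = 1 → 1(1), carry out 0
Reading digits MSB→LSB: 17DC
Strip leading zeros: 17DC
= 0x17DC


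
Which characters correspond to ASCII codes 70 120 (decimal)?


Codes (decimal): 70 120
Per-code ASCII lookup:
  70  (range 65-90: uppercase, 70 - 65 = 5) → 'F'
  120  (range 97-122: lowercase, 120 - 97 = 23) → 'x'
= 'Fx'


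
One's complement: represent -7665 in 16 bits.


Original: 0001110111110001
Invert all bits:
  bit 0: 0 → 1
  bit 1: 0 → 1
  bit 2: 0 → 1
  bit 3: 1 → 0
  bit 4: 1 → 0
  bit 5: 1 → 0
  bit 6: 0 → 1
  bit 7: 1 → 0
  bit 8: 1 → 0
  bit 9: 1 → 0
  bit 10: 1 → 0
  bit 11: 1 → 0
  bit 12: 0 → 1
  bit 13: 0 → 1
  bit 14: 0 → 1
  bit 15: 1 → 0
= 1110001000001110


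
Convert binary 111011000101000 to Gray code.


Binary: 111011000101000
Gray code: G = B XOR (B >> 1)
B >> 1 = 011101100010100
111011000101000 XOR 011101100010100:
  1 XOR 0 = 1
  1 XOR 1 = 0
  1 XOR 1 = 0
  0 XOR 1 = 1
  1 XOR 0 = 1
  1 XOR 1 = 0
  0 XOR 1 = 1
  0 XOR 0 = 0
  0 XOR 0 = 0
  1 XOR 0 = 1
  0 XOR 1 = 1
  1 XOR 0 = 1
  0 XOR 1 = 1
  0 XOR 0 = 0
  0 XOR 0 = 0
= 100110100111100


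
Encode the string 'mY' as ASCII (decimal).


String: 'mY'  (2 characters)
Per-character ASCII lookup:
  'm': lowercase starts at 97: 'm' = 97 + 12 = 109
  'Y': uppercase starts at 65: 'Y' = 65 + 24 = 89
= 109 89


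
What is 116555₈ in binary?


Each octal digit → 3 binary bits:
  1 = 001
  1 = 001
  6 = 110
  5 = 101
  5 = 101
  5 = 101
Concatenate: 001 001 110 101 101 101
= 001001110101101101


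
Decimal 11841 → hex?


Divide by 16 repeatedly:
11841 ÷ 16 = 740 remainder 1 (1)
740 ÷ 16 = 46 remainder 4 (4)
46 ÷ 16 = 2 remainder 14 (E)
2 ÷ 16 = 0 remainder 2 (2)
Reading remainders bottom-up:
= 0x2E41


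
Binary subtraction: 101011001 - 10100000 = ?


Align and subtract column by column (LSB to MSB, borrowing when needed):
  101011001
- 010100000
  ---------
  col 0: (1 - 0 borrow-in) - 0 → 1 - 0 = 1, borrow out 0
  col 1: (0 - 0 borrow-in) - 0 → 0 - 0 = 0, borrow out 0
  col 2: (0 - 0 borrow-in) - 0 → 0 - 0 = 0, borrow out 0
  col 3: (1 - 0 borrow-in) - 0 → 1 - 0 = 1, borrow out 0
  col 4: (1 - 0 borrow-in) - 0 → 1 - 0 = 1, borrow out 0
  col 5: (0 - 0 borrow-in) - 1 → borrow from next column: (0+2) - 1 = 1, borrow out 1
  col 6: (1 - 1 borrow-in) - 0 → 0 - 0 = 0, borrow out 0
  col 7: (0 - 0 borrow-in) - 1 → borrow from next column: (0+2) - 1 = 1, borrow out 1
  col 8: (1 - 1 borrow-in) - 0 → 0 - 0 = 0, borrow out 0
Reading bits MSB→LSB: 010111001
Strip leading zeros: 10111001
= 10111001


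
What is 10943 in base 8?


Divide by 8 repeatedly:
10943 ÷ 8 = 1367 remainder 7
1367 ÷ 8 = 170 remainder 7
170 ÷ 8 = 21 remainder 2
21 ÷ 8 = 2 remainder 5
2 ÷ 8 = 0 remainder 2
Reading remainders bottom-up:
= 0o25277


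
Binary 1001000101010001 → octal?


Group into 3-bit groups: 001001000101010001
  001 = 1
  001 = 1
  000 = 0
  101 = 5
  010 = 2
  001 = 1
= 0o110521


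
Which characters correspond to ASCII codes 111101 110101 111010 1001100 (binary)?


Codes (binary): 111101 110101 111010 1001100
Per-code ASCII lookup:
  111101 = 61  (special character) → '='
  110101 = 53  (range 48-57: digits, 53 - 48 = 5) → '5'
  111010 = 58  (special character) → ':'
  1001100 = 76  (range 65-90: uppercase, 76 - 65 = 11) → 'L'
= '=5:L'


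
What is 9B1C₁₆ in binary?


Each hex digit → 4 binary bits:
  9 = 1001
  B = 1011
  1 = 0001
  C = 1100
Concatenate: 1001 1011 0001 1100
= 1001101100011100


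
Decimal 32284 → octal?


Divide by 8 repeatedly:
32284 ÷ 8 = 4035 remainder 4
4035 ÷ 8 = 504 remainder 3
504 ÷ 8 = 63 remainder 0
63 ÷ 8 = 7 remainder 7
7 ÷ 8 = 0 remainder 7
Reading remainders bottom-up:
= 0o77034


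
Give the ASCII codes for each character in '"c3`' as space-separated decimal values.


String: '"c3`'  (4 characters)
Per-character ASCII lookup:
  '"': special character: '"' = 34
  'c': lowercase starts at 97: 'c' = 97 + 2 = 99
  '3': digits start at 48: '3' = 48 + 3 = 51
  '`': special character: '`' = 96
= 34 99 51 96


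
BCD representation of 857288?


Each digit → 4-bit binary:
  8 → 1000
  5 → 0101
  7 → 0111
  2 → 0010
  8 → 1000
  8 → 1000
= 1000 0101 0111 0010 1000 1000


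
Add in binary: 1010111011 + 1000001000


Align and add column by column (LSB to MSB, carry propagating):
  01010111011
+ 01000001000
  -----------
  col 0: 1 + 0 + 0 (carry in) = 1 → bit 1, carry out 0
  col 1: 1 + 0 + 0 (carry in) = 1 → bit 1, carry out 0
  col 2: 0 + 0 + 0 (carry in) = 0 → bit 0, carry out 0
  col 3: 1 + 1 + 0 (carry in) = 2 → bit 0, carry out 1
  col 4: 1 + 0 + 1 (carry in) = 2 → bit 0, carry out 1
  col 5: 1 + 0 + 1 (carry in) = 2 → bit 0, carry out 1
  col 6: 0 + 0 + 1 (carry in) = 1 → bit 1, carry out 0
  col 7: 1 + 0 + 0 (carry in) = 1 → bit 1, carry out 0
  col 8: 0 + 0 + 0 (carry in) = 0 → bit 0, carry out 0
  col 9: 1 + 1 + 0 (carry in) = 2 → bit 0, carry out 1
  col 10: 0 + 0 + 1 (carry in) = 1 → bit 1, carry out 0
Reading bits MSB→LSB: 10011000011
Strip leading zeros: 10011000011
= 10011000011


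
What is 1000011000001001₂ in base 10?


Positional values:
Bit 0: 1 × 2^0 = 1
Bit 3: 1 × 2^3 = 8
Bit 9: 1 × 2^9 = 512
Bit 10: 1 × 2^10 = 1024
Bit 15: 1 × 2^15 = 32768
Sum = 1 + 8 + 512 + 1024 + 32768
= 34313


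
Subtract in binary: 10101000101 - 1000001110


Align and subtract column by column (LSB to MSB, borrowing when needed):
  10101000101
- 01000001110
  -----------
  col 0: (1 - 0 borrow-in) - 0 → 1 - 0 = 1, borrow out 0
  col 1: (0 - 0 borrow-in) - 1 → borrow from next column: (0+2) - 1 = 1, borrow out 1
  col 2: (1 - 1 borrow-in) - 1 → borrow from next column: (0+2) - 1 = 1, borrow out 1
  col 3: (0 - 1 borrow-in) - 1 → borrow from next column: (-1+2) - 1 = 0, borrow out 1
  col 4: (0 - 1 borrow-in) - 0 → borrow from next column: (-1+2) - 0 = 1, borrow out 1
  col 5: (0 - 1 borrow-in) - 0 → borrow from next column: (-1+2) - 0 = 1, borrow out 1
  col 6: (1 - 1 borrow-in) - 0 → 0 - 0 = 0, borrow out 0
  col 7: (0 - 0 borrow-in) - 0 → 0 - 0 = 0, borrow out 0
  col 8: (1 - 0 borrow-in) - 0 → 1 - 0 = 1, borrow out 0
  col 9: (0 - 0 borrow-in) - 1 → borrow from next column: (0+2) - 1 = 1, borrow out 1
  col 10: (1 - 1 borrow-in) - 0 → 0 - 0 = 0, borrow out 0
Reading bits MSB→LSB: 01100110111
Strip leading zeros: 1100110111
= 1100110111


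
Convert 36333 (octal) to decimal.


Positional values:
Position 0: 3 × 8^0 = 3
Position 1: 3 × 8^1 = 24
Position 2: 3 × 8^2 = 192
Position 3: 6 × 8^3 = 3072
Position 4: 3 × 8^4 = 12288
Sum = 3 + 24 + 192 + 3072 + 12288
= 15579


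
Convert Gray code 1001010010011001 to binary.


Gray code: 1001010010011001
MSB stays the same: 1
Each subsequent bit = prev_binary XOR current_gray:
  B[1] = 1 XOR 0 = 1
  B[2] = 1 XOR 0 = 1
  B[3] = 1 XOR 1 = 0
  B[4] = 0 XOR 0 = 0
  B[5] = 0 XOR 1 = 1
  B[6] = 1 XOR 0 = 1
  B[7] = 1 XOR 0 = 1
  B[8] = 1 XOR 1 = 0
  B[9] = 0 XOR 0 = 0
  B[10] = 0 XOR 0 = 0
  B[11] = 0 XOR 1 = 1
  B[12] = 1 XOR 1 = 0
  B[13] = 0 XOR 0 = 0
  B[14] = 0 XOR 0 = 0
  B[15] = 0 XOR 1 = 1
= 1110011100010001 (59153 decimal)


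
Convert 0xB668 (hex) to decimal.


Positional values:
Position 0: 8 × 16^0 = 8 × 1 = 8
Position 1: 6 × 16^1 = 6 × 16 = 96
Position 2: 6 × 16^2 = 6 × 256 = 1536
Position 3: B × 16^3 = 11 × 4096 = 45056
Sum = 8 + 96 + 1536 + 45056
= 46696


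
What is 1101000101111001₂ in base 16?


Group into 4-bit nibbles: 1101000101111001
  1101 = D
  0001 = 1
  0111 = 7
  1001 = 9
= 0xD179


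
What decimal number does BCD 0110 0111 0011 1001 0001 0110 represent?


Each 4-bit group → digit:
  0110 → 6
  0111 → 7
  0011 → 3
  1001 → 9
  0001 → 1
  0110 → 6
= 673916


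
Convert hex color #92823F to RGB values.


Hex: #92823F
R = 92₁₆ = 146
G = 82₁₆ = 130
B = 3F₁₆ = 63
= RGB(146, 130, 63)


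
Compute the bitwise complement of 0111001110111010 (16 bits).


Original: 0111001110111010
Invert all bits:
  bit 0: 0 → 1
  bit 1: 1 → 0
  bit 2: 1 → 0
  bit 3: 1 → 0
  bit 4: 0 → 1
  bit 5: 0 → 1
  bit 6: 1 → 0
  bit 7: 1 → 0
  bit 8: 1 → 0
  bit 9: 0 → 1
  bit 10: 1 → 0
  bit 11: 1 → 0
  bit 12: 1 → 0
  bit 13: 0 → 1
  bit 14: 1 → 0
  bit 15: 0 → 1
= 1000110001000101


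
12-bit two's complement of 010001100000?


Original: 010001100000
Step 1 - Invert all bits: 101110011111
Step 2 - Add 1: 101110011111 + 1
= 101110100000 (represents -1120)


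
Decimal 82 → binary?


Divide by 2 repeatedly:
82 ÷ 2 = 41 remainder 0
41 ÷ 2 = 20 remainder 1
20 ÷ 2 = 10 remainder 0
10 ÷ 2 = 5 remainder 0
5 ÷ 2 = 2 remainder 1
2 ÷ 2 = 1 remainder 0
1 ÷ 2 = 0 remainder 1
Reading remainders bottom-up:
= 1010010


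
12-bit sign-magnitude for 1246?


Sign bit: 0 (positive)
Magnitude: 1246 = 10011011110
= 010011011110


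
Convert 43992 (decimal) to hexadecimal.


Divide by 16 repeatedly:
43992 ÷ 16 = 2749 remainder 8 (8)
2749 ÷ 16 = 171 remainder 13 (D)
171 ÷ 16 = 10 remainder 11 (B)
10 ÷ 16 = 0 remainder 10 (A)
Reading remainders bottom-up:
= 0xABD8


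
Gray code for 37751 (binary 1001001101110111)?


Binary: 1001001101110111
Gray code: G = B XOR (B >> 1)
B >> 1 = 0100100110111011
1001001101110111 XOR 0100100110111011:
  1 XOR 0 = 1
  0 XOR 1 = 1
  0 XOR 0 = 0
  1 XOR 0 = 1
  0 XOR 1 = 1
  0 XOR 0 = 0
  1 XOR 0 = 1
  1 XOR 1 = 0
  0 XOR 1 = 1
  1 XOR 0 = 1
  1 XOR 1 = 0
  1 XOR 1 = 0
  0 XOR 1 = 1
  1 XOR 0 = 1
  1 XOR 1 = 0
  1 XOR 1 = 0
= 1101101011001100


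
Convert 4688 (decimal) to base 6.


Divide by 6 repeatedly:
4688 ÷ 6 = 781 remainder 2
781 ÷ 6 = 130 remainder 1
130 ÷ 6 = 21 remainder 4
21 ÷ 6 = 3 remainder 3
3 ÷ 6 = 0 remainder 3
Reading remainders bottom-up:
= 33412


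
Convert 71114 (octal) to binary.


Each octal digit → 3 binary bits:
  7 = 111
  1 = 001
  1 = 001
  1 = 001
  4 = 100
Concatenate: 111 001 001 001 100
= 111001001001100


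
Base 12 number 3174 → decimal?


Positional values (base 12):
  4 × 12^0 = 4 × 1 = 4
  7 × 12^1 = 7 × 12 = 84
  1 × 12^2 = 1 × 144 = 144
  3 × 12^3 = 3 × 1728 = 5184
Sum = 4 + 84 + 144 + 5184
= 5416


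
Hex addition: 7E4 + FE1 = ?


Align and add column by column (LSB to MSB, each column mod 16 with carry):
  07E4
+ 0FE1
  ----
  col 0: 4(4) + 1(1) + 0 (carry in) = 5 → 5(5), carry out 0
  col 1: E(14) + E(14) + 0 (carry in) = 28 → C(12), carry out 1
  col 2: 7(7) + F(15) + 1 (carry in) = 23 → 7(7), carry out 1
  col 3: 0(0) + 0(0) + 1 (carry in) = 1 → 1(1), carry out 0
Reading digits MSB→LSB: 17C5
Strip leading zeros: 17C5
= 0x17C5


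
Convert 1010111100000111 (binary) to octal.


Group into 3-bit groups: 001010111100000111
  001 = 1
  010 = 2
  111 = 7
  100 = 4
  000 = 0
  111 = 7
= 0o127407


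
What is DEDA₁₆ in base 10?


Positional values:
Position 0: A × 16^0 = 10 × 1 = 10
Position 1: D × 16^1 = 13 × 16 = 208
Position 2: E × 16^2 = 14 × 256 = 3584
Position 3: D × 16^3 = 13 × 4096 = 53248
Sum = 10 + 208 + 3584 + 53248
= 57050


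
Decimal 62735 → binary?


Divide by 2 repeatedly:
62735 ÷ 2 = 31367 remainder 1
31367 ÷ 2 = 15683 remainder 1
15683 ÷ 2 = 7841 remainder 1
7841 ÷ 2 = 3920 remainder 1
3920 ÷ 2 = 1960 remainder 0
1960 ÷ 2 = 980 remainder 0
980 ÷ 2 = 490 remainder 0
490 ÷ 2 = 245 remainder 0
245 ÷ 2 = 122 remainder 1
122 ÷ 2 = 61 remainder 0
61 ÷ 2 = 30 remainder 1
30 ÷ 2 = 15 remainder 0
15 ÷ 2 = 7 remainder 1
7 ÷ 2 = 3 remainder 1
3 ÷ 2 = 1 remainder 1
1 ÷ 2 = 0 remainder 1
Reading remainders bottom-up:
= 1111010100001111


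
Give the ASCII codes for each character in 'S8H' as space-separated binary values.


String: 'S8H'  (3 characters)
Per-character ASCII lookup:
  'S': uppercase starts at 65: 'S' = 65 + 18 = 83 → 1010011
  '8': digits start at 48: '8' = 48 + 8 = 56 → 111000
  'H': uppercase starts at 65: 'H' = 65 + 7 = 72 → 1001000
= 1010011 111000 1001000


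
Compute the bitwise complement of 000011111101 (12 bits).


Original: 000011111101
Invert all bits:
  bit 0: 0 → 1
  bit 1: 0 → 1
  bit 2: 0 → 1
  bit 3: 0 → 1
  bit 4: 1 → 0
  bit 5: 1 → 0
  bit 6: 1 → 0
  bit 7: 1 → 0
  bit 8: 1 → 0
  bit 9: 1 → 0
  bit 10: 0 → 1
  bit 11: 1 → 0
= 111100000010


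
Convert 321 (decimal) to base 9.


Divide by 9 repeatedly:
321 ÷ 9 = 35 remainder 6
35 ÷ 9 = 3 remainder 8
3 ÷ 9 = 0 remainder 3
Reading remainders bottom-up:
= 386


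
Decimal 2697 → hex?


Divide by 16 repeatedly:
2697 ÷ 16 = 168 remainder 9 (9)
168 ÷ 16 = 10 remainder 8 (8)
10 ÷ 16 = 0 remainder 10 (A)
Reading remainders bottom-up:
= 0xA89


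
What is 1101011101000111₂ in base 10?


Positional values:
Bit 0: 1 × 2^0 = 1
Bit 1: 1 × 2^1 = 2
Bit 2: 1 × 2^2 = 4
Bit 6: 1 × 2^6 = 64
Bit 8: 1 × 2^8 = 256
Bit 9: 1 × 2^9 = 512
Bit 10: 1 × 2^10 = 1024
Bit 12: 1 × 2^12 = 4096
Bit 14: 1 × 2^14 = 16384
Bit 15: 1 × 2^15 = 32768
Sum = 1 + 2 + 4 + 64 + 256 + 512 + 1024 + 4096 + 16384 + 32768
= 55111


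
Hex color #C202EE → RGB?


Hex: #C202EE
R = C2₁₆ = 194
G = 02₁₆ = 2
B = EE₁₆ = 238
= RGB(194, 2, 238)


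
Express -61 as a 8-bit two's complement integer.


Original: 00111101
Step 1 - Invert all bits: 11000010
Step 2 - Add 1: 11000010 + 1
= 11000011 (represents -61)


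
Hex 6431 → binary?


Each hex digit → 4 binary bits:
  6 = 0110
  4 = 0100
  3 = 0011
  1 = 0001
Concatenate: 0110 0100 0011 0001
= 0110010000110001


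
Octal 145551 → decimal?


Positional values:
Position 0: 1 × 8^0 = 1
Position 1: 5 × 8^1 = 40
Position 2: 5 × 8^2 = 320
Position 3: 5 × 8^3 = 2560
Position 4: 4 × 8^4 = 16384
Position 5: 1 × 8^5 = 32768
Sum = 1 + 40 + 320 + 2560 + 16384 + 32768
= 52073


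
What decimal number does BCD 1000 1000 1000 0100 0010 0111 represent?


Each 4-bit group → digit:
  1000 → 8
  1000 → 8
  1000 → 8
  0100 → 4
  0010 → 2
  0111 → 7
= 888427


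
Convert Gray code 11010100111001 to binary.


Gray code: 11010100111001
MSB stays the same: 1
Each subsequent bit = prev_binary XOR current_gray:
  B[1] = 1 XOR 1 = 0
  B[2] = 0 XOR 0 = 0
  B[3] = 0 XOR 1 = 1
  B[4] = 1 XOR 0 = 1
  B[5] = 1 XOR 1 = 0
  B[6] = 0 XOR 0 = 0
  B[7] = 0 XOR 0 = 0
  B[8] = 0 XOR 1 = 1
  B[9] = 1 XOR 1 = 0
  B[10] = 0 XOR 1 = 1
  B[11] = 1 XOR 0 = 1
  B[12] = 1 XOR 0 = 1
  B[13] = 1 XOR 1 = 0
= 10011000101110 (9774 decimal)


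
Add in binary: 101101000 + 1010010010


Align and add column by column (LSB to MSB, carry propagating):
  00101101000
+ 01010010010
  -----------
  col 0: 0 + 0 + 0 (carry in) = 0 → bit 0, carry out 0
  col 1: 0 + 1 + 0 (carry in) = 1 → bit 1, carry out 0
  col 2: 0 + 0 + 0 (carry in) = 0 → bit 0, carry out 0
  col 3: 1 + 0 + 0 (carry in) = 1 → bit 1, carry out 0
  col 4: 0 + 1 + 0 (carry in) = 1 → bit 1, carry out 0
  col 5: 1 + 0 + 0 (carry in) = 1 → bit 1, carry out 0
  col 6: 1 + 0 + 0 (carry in) = 1 → bit 1, carry out 0
  col 7: 0 + 1 + 0 (carry in) = 1 → bit 1, carry out 0
  col 8: 1 + 0 + 0 (carry in) = 1 → bit 1, carry out 0
  col 9: 0 + 1 + 0 (carry in) = 1 → bit 1, carry out 0
  col 10: 0 + 0 + 0 (carry in) = 0 → bit 0, carry out 0
Reading bits MSB→LSB: 01111111010
Strip leading zeros: 1111111010
= 1111111010


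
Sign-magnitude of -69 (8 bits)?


Sign bit: 1 (negative)
Magnitude: 69 = 1000101
= 11000101


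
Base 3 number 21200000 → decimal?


Positional values (base 3):
  0 × 3^0 = 0 × 1 = 0
  0 × 3^1 = 0 × 3 = 0
  0 × 3^2 = 0 × 9 = 0
  0 × 3^3 = 0 × 27 = 0
  0 × 3^4 = 0 × 81 = 0
  2 × 3^5 = 2 × 243 = 486
  1 × 3^6 = 1 × 729 = 729
  2 × 3^7 = 2 × 2187 = 4374
Sum = 0 + 0 + 0 + 0 + 0 + 486 + 729 + 4374
= 5589


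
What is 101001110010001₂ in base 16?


Group into 4-bit nibbles: 0101001110010001
  0101 = 5
  0011 = 3
  1001 = 9
  0001 = 1
= 0x5391


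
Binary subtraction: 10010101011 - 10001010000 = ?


Align and subtract column by column (LSB to MSB, borrowing when needed):
  10010101011
- 10001010000
  -----------
  col 0: (1 - 0 borrow-in) - 0 → 1 - 0 = 1, borrow out 0
  col 1: (1 - 0 borrow-in) - 0 → 1 - 0 = 1, borrow out 0
  col 2: (0 - 0 borrow-in) - 0 → 0 - 0 = 0, borrow out 0
  col 3: (1 - 0 borrow-in) - 0 → 1 - 0 = 1, borrow out 0
  col 4: (0 - 0 borrow-in) - 1 → borrow from next column: (0+2) - 1 = 1, borrow out 1
  col 5: (1 - 1 borrow-in) - 0 → 0 - 0 = 0, borrow out 0
  col 6: (0 - 0 borrow-in) - 1 → borrow from next column: (0+2) - 1 = 1, borrow out 1
  col 7: (1 - 1 borrow-in) - 0 → 0 - 0 = 0, borrow out 0
  col 8: (0 - 0 borrow-in) - 0 → 0 - 0 = 0, borrow out 0
  col 9: (0 - 0 borrow-in) - 0 → 0 - 0 = 0, borrow out 0
  col 10: (1 - 0 borrow-in) - 1 → 1 - 1 = 0, borrow out 0
Reading bits MSB→LSB: 00001011011
Strip leading zeros: 1011011
= 1011011


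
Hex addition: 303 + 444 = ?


Align and add column by column (LSB to MSB, each column mod 16 with carry):
  0303
+ 0444
  ----
  col 0: 3(3) + 4(4) + 0 (carry in) = 7 → 7(7), carry out 0
  col 1: 0(0) + 4(4) + 0 (carry in) = 4 → 4(4), carry out 0
  col 2: 3(3) + 4(4) + 0 (carry in) = 7 → 7(7), carry out 0
  col 3: 0(0) + 0(0) + 0 (carry in) = 0 → 0(0), carry out 0
Reading digits MSB→LSB: 0747
Strip leading zeros: 747
= 0x747


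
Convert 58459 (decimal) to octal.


Divide by 8 repeatedly:
58459 ÷ 8 = 7307 remainder 3
7307 ÷ 8 = 913 remainder 3
913 ÷ 8 = 114 remainder 1
114 ÷ 8 = 14 remainder 2
14 ÷ 8 = 1 remainder 6
1 ÷ 8 = 0 remainder 1
Reading remainders bottom-up:
= 0o162133


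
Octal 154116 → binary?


Each octal digit → 3 binary bits:
  1 = 001
  5 = 101
  4 = 100
  1 = 001
  1 = 001
  6 = 110
Concatenate: 001 101 100 001 001 110
= 001101100001001110


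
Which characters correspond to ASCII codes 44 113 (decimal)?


Codes (decimal): 44 113
Per-code ASCII lookup:
  44  (special character) → ','
  113  (range 97-122: lowercase, 113 - 97 = 16) → 'q'
= ',q'


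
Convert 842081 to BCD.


Each digit → 4-bit binary:
  8 → 1000
  4 → 0100
  2 → 0010
  0 → 0000
  8 → 1000
  1 → 0001
= 1000 0100 0010 0000 1000 0001


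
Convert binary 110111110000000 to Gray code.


Binary: 110111110000000
Gray code: G = B XOR (B >> 1)
B >> 1 = 011011111000000
110111110000000 XOR 011011111000000:
  1 XOR 0 = 1
  1 XOR 1 = 0
  0 XOR 1 = 1
  1 XOR 0 = 1
  1 XOR 1 = 0
  1 XOR 1 = 0
  1 XOR 1 = 0
  1 XOR 1 = 0
  0 XOR 1 = 1
  0 XOR 0 = 0
  0 XOR 0 = 0
  0 XOR 0 = 0
  0 XOR 0 = 0
  0 XOR 0 = 0
  0 XOR 0 = 0
= 101100001000000


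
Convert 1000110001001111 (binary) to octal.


Group into 3-bit groups: 001000110001001111
  001 = 1
  000 = 0
  110 = 6
  001 = 1
  001 = 1
  111 = 7
= 0o106117


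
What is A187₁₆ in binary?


Each hex digit → 4 binary bits:
  A = 1010
  1 = 0001
  8 = 1000
  7 = 0111
Concatenate: 1010 0001 1000 0111
= 1010000110000111


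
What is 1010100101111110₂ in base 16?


Group into 4-bit nibbles: 1010100101111110
  1010 = A
  1001 = 9
  0111 = 7
  1110 = E
= 0xA97E


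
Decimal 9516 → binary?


Divide by 2 repeatedly:
9516 ÷ 2 = 4758 remainder 0
4758 ÷ 2 = 2379 remainder 0
2379 ÷ 2 = 1189 remainder 1
1189 ÷ 2 = 594 remainder 1
594 ÷ 2 = 297 remainder 0
297 ÷ 2 = 148 remainder 1
148 ÷ 2 = 74 remainder 0
74 ÷ 2 = 37 remainder 0
37 ÷ 2 = 18 remainder 1
18 ÷ 2 = 9 remainder 0
9 ÷ 2 = 4 remainder 1
4 ÷ 2 = 2 remainder 0
2 ÷ 2 = 1 remainder 0
1 ÷ 2 = 0 remainder 1
Reading remainders bottom-up:
= 10010100101100


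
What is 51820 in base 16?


Divide by 16 repeatedly:
51820 ÷ 16 = 3238 remainder 12 (C)
3238 ÷ 16 = 202 remainder 6 (6)
202 ÷ 16 = 12 remainder 10 (A)
12 ÷ 16 = 0 remainder 12 (C)
Reading remainders bottom-up:
= 0xCA6C


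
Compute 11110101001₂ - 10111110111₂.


Align and subtract column by column (LSB to MSB, borrowing when needed):
  11110101001
- 10111110111
  -----------
  col 0: (1 - 0 borrow-in) - 1 → 1 - 1 = 0, borrow out 0
  col 1: (0 - 0 borrow-in) - 1 → borrow from next column: (0+2) - 1 = 1, borrow out 1
  col 2: (0 - 1 borrow-in) - 1 → borrow from next column: (-1+2) - 1 = 0, borrow out 1
  col 3: (1 - 1 borrow-in) - 0 → 0 - 0 = 0, borrow out 0
  col 4: (0 - 0 borrow-in) - 1 → borrow from next column: (0+2) - 1 = 1, borrow out 1
  col 5: (1 - 1 borrow-in) - 1 → borrow from next column: (0+2) - 1 = 1, borrow out 1
  col 6: (0 - 1 borrow-in) - 1 → borrow from next column: (-1+2) - 1 = 0, borrow out 1
  col 7: (1 - 1 borrow-in) - 1 → borrow from next column: (0+2) - 1 = 1, borrow out 1
  col 8: (1 - 1 borrow-in) - 1 → borrow from next column: (0+2) - 1 = 1, borrow out 1
  col 9: (1 - 1 borrow-in) - 0 → 0 - 0 = 0, borrow out 0
  col 10: (1 - 0 borrow-in) - 1 → 1 - 1 = 0, borrow out 0
Reading bits MSB→LSB: 00110110010
Strip leading zeros: 110110010
= 110110010


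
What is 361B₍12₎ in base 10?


Positional values (base 12):
  B × 12^0 = 11 × 1 = 11
  1 × 12^1 = 1 × 12 = 12
  6 × 12^2 = 6 × 144 = 864
  3 × 12^3 = 3 × 1728 = 5184
Sum = 11 + 12 + 864 + 5184
= 6071


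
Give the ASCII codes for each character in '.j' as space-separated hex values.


String: '.j'  (2 characters)
Per-character ASCII lookup:
  '.': special character: '.' = 46 → 0x2E
  'j': lowercase starts at 97: 'j' = 97 + 9 = 106 → 0x6A
= 0x2E 0x6A


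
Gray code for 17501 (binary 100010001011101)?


Binary: 100010001011101
Gray code: G = B XOR (B >> 1)
B >> 1 = 010001000101110
100010001011101 XOR 010001000101110:
  1 XOR 0 = 1
  0 XOR 1 = 1
  0 XOR 0 = 0
  0 XOR 0 = 0
  1 XOR 0 = 1
  0 XOR 1 = 1
  0 XOR 0 = 0
  0 XOR 0 = 0
  1 XOR 0 = 1
  0 XOR 1 = 1
  1 XOR 0 = 1
  1 XOR 1 = 0
  1 XOR 1 = 0
  0 XOR 1 = 1
  1 XOR 0 = 1
= 110011001110011


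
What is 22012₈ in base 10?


Positional values:
Position 0: 2 × 8^0 = 2
Position 1: 1 × 8^1 = 8
Position 2: 0 × 8^2 = 0
Position 3: 2 × 8^3 = 1024
Position 4: 2 × 8^4 = 8192
Sum = 2 + 8 + 0 + 1024 + 8192
= 9226


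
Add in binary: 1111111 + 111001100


Align and add column by column (LSB to MSB, carry propagating):
  0001111111
+ 0111001100
  ----------
  col 0: 1 + 0 + 0 (carry in) = 1 → bit 1, carry out 0
  col 1: 1 + 0 + 0 (carry in) = 1 → bit 1, carry out 0
  col 2: 1 + 1 + 0 (carry in) = 2 → bit 0, carry out 1
  col 3: 1 + 1 + 1 (carry in) = 3 → bit 1, carry out 1
  col 4: 1 + 0 + 1 (carry in) = 2 → bit 0, carry out 1
  col 5: 1 + 0 + 1 (carry in) = 2 → bit 0, carry out 1
  col 6: 1 + 1 + 1 (carry in) = 3 → bit 1, carry out 1
  col 7: 0 + 1 + 1 (carry in) = 2 → bit 0, carry out 1
  col 8: 0 + 1 + 1 (carry in) = 2 → bit 0, carry out 1
  col 9: 0 + 0 + 1 (carry in) = 1 → bit 1, carry out 0
Reading bits MSB→LSB: 1001001011
Strip leading zeros: 1001001011
= 1001001011


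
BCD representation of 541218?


Each digit → 4-bit binary:
  5 → 0101
  4 → 0100
  1 → 0001
  2 → 0010
  1 → 0001
  8 → 1000
= 0101 0100 0001 0010 0001 1000


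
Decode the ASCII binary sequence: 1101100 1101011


Codes (binary): 1101100 1101011
Per-code ASCII lookup:
  1101100 = 108  (range 97-122: lowercase, 108 - 97 = 11) → 'l'
  1101011 = 107  (range 97-122: lowercase, 107 - 97 = 10) → 'k'
= 'lk'


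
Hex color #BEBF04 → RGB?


Hex: #BEBF04
R = BE₁₆ = 190
G = BF₁₆ = 191
B = 04₁₆ = 4
= RGB(190, 191, 4)


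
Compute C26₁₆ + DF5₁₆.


Align and add column by column (LSB to MSB, each column mod 16 with carry):
  0C26
+ 0DF5
  ----
  col 0: 6(6) + 5(5) + 0 (carry in) = 11 → B(11), carry out 0
  col 1: 2(2) + F(15) + 0 (carry in) = 17 → 1(1), carry out 1
  col 2: C(12) + D(13) + 1 (carry in) = 26 → A(10), carry out 1
  col 3: 0(0) + 0(0) + 1 (carry in) = 1 → 1(1), carry out 0
Reading digits MSB→LSB: 1A1B
Strip leading zeros: 1A1B
= 0x1A1B


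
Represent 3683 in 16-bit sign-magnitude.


Sign bit: 0 (positive)
Magnitude: 3683 = 000111001100011
= 0000111001100011


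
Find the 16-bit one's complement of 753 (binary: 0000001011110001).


Original: 0000001011110001
Invert all bits:
  bit 0: 0 → 1
  bit 1: 0 → 1
  bit 2: 0 → 1
  bit 3: 0 → 1
  bit 4: 0 → 1
  bit 5: 0 → 1
  bit 6: 1 → 0
  bit 7: 0 → 1
  bit 8: 1 → 0
  bit 9: 1 → 0
  bit 10: 1 → 0
  bit 11: 1 → 0
  bit 12: 0 → 1
  bit 13: 0 → 1
  bit 14: 0 → 1
  bit 15: 1 → 0
= 1111110100001110


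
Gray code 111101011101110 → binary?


Gray code: 111101011101110
MSB stays the same: 1
Each subsequent bit = prev_binary XOR current_gray:
  B[1] = 1 XOR 1 = 0
  B[2] = 0 XOR 1 = 1
  B[3] = 1 XOR 1 = 0
  B[4] = 0 XOR 0 = 0
  B[5] = 0 XOR 1 = 1
  B[6] = 1 XOR 0 = 1
  B[7] = 1 XOR 1 = 0
  B[8] = 0 XOR 1 = 1
  B[9] = 1 XOR 1 = 0
  B[10] = 0 XOR 0 = 0
  B[11] = 0 XOR 1 = 1
  B[12] = 1 XOR 1 = 0
  B[13] = 0 XOR 1 = 1
  B[14] = 1 XOR 0 = 1
= 101001101001011 (21323 decimal)


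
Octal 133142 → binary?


Each octal digit → 3 binary bits:
  1 = 001
  3 = 011
  3 = 011
  1 = 001
  4 = 100
  2 = 010
Concatenate: 001 011 011 001 100 010
= 001011011001100010


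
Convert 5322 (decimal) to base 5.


Divide by 5 repeatedly:
5322 ÷ 5 = 1064 remainder 2
1064 ÷ 5 = 212 remainder 4
212 ÷ 5 = 42 remainder 2
42 ÷ 5 = 8 remainder 2
8 ÷ 5 = 1 remainder 3
1 ÷ 5 = 0 remainder 1
Reading remainders bottom-up:
= 132242


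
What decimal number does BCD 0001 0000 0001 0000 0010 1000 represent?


Each 4-bit group → digit:
  0001 → 1
  0000 → 0
  0001 → 1
  0000 → 0
  0010 → 2
  1000 → 8
= 101028


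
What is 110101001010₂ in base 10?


Positional values:
Bit 1: 1 × 2^1 = 2
Bit 3: 1 × 2^3 = 8
Bit 6: 1 × 2^6 = 64
Bit 8: 1 × 2^8 = 256
Bit 10: 1 × 2^10 = 1024
Bit 11: 1 × 2^11 = 2048
Sum = 2 + 8 + 64 + 256 + 1024 + 2048
= 3402


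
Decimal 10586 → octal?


Divide by 8 repeatedly:
10586 ÷ 8 = 1323 remainder 2
1323 ÷ 8 = 165 remainder 3
165 ÷ 8 = 20 remainder 5
20 ÷ 8 = 2 remainder 4
2 ÷ 8 = 0 remainder 2
Reading remainders bottom-up:
= 0o24532


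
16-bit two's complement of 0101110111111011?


Original: 0101110111111011
Step 1 - Invert all bits: 1010001000000100
Step 2 - Add 1: 1010001000000100 + 1
= 1010001000000101 (represents -24059)


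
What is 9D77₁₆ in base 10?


Positional values:
Position 0: 7 × 16^0 = 7 × 1 = 7
Position 1: 7 × 16^1 = 7 × 16 = 112
Position 2: D × 16^2 = 13 × 256 = 3328
Position 3: 9 × 16^3 = 9 × 4096 = 36864
Sum = 7 + 112 + 3328 + 36864
= 40311


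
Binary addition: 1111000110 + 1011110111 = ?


Align and add column by column (LSB to MSB, carry propagating):
  01111000110
+ 01011110111
  -----------
  col 0: 0 + 1 + 0 (carry in) = 1 → bit 1, carry out 0
  col 1: 1 + 1 + 0 (carry in) = 2 → bit 0, carry out 1
  col 2: 1 + 1 + 1 (carry in) = 3 → bit 1, carry out 1
  col 3: 0 + 0 + 1 (carry in) = 1 → bit 1, carry out 0
  col 4: 0 + 1 + 0 (carry in) = 1 → bit 1, carry out 0
  col 5: 0 + 1 + 0 (carry in) = 1 → bit 1, carry out 0
  col 6: 1 + 1 + 0 (carry in) = 2 → bit 0, carry out 1
  col 7: 1 + 1 + 1 (carry in) = 3 → bit 1, carry out 1
  col 8: 1 + 0 + 1 (carry in) = 2 → bit 0, carry out 1
  col 9: 1 + 1 + 1 (carry in) = 3 → bit 1, carry out 1
  col 10: 0 + 0 + 1 (carry in) = 1 → bit 1, carry out 0
Reading bits MSB→LSB: 11010111101
Strip leading zeros: 11010111101
= 11010111101


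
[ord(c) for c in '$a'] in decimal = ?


String: '$a'  (2 characters)
Per-character ASCII lookup:
  '$': special character: '$' = 36
  'a': lowercase starts at 97: 'a' = 97 + 0 = 97
= 36 97


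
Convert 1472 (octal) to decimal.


Positional values:
Position 0: 2 × 8^0 = 2
Position 1: 7 × 8^1 = 56
Position 2: 4 × 8^2 = 256
Position 3: 1 × 8^3 = 512
Sum = 2 + 56 + 256 + 512
= 826


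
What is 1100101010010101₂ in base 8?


Group into 3-bit groups: 001100101010010101
  001 = 1
  100 = 4
  101 = 5
  010 = 2
  010 = 2
  101 = 5
= 0o145225


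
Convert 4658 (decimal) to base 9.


Divide by 9 repeatedly:
4658 ÷ 9 = 517 remainder 5
517 ÷ 9 = 57 remainder 4
57 ÷ 9 = 6 remainder 3
6 ÷ 9 = 0 remainder 6
Reading remainders bottom-up:
= 6345


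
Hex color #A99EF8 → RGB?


Hex: #A99EF8
R = A9₁₆ = 169
G = 9E₁₆ = 158
B = F8₁₆ = 248
= RGB(169, 158, 248)


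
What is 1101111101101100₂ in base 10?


Positional values:
Bit 2: 1 × 2^2 = 4
Bit 3: 1 × 2^3 = 8
Bit 5: 1 × 2^5 = 32
Bit 6: 1 × 2^6 = 64
Bit 8: 1 × 2^8 = 256
Bit 9: 1 × 2^9 = 512
Bit 10: 1 × 2^10 = 1024
Bit 11: 1 × 2^11 = 2048
Bit 12: 1 × 2^12 = 4096
Bit 14: 1 × 2^14 = 16384
Bit 15: 1 × 2^15 = 32768
Sum = 4 + 8 + 32 + 64 + 256 + 512 + 1024 + 2048 + 4096 + 16384 + 32768
= 57196


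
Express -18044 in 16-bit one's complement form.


Original: 0100011001111100
Invert all bits:
  bit 0: 0 → 1
  bit 1: 1 → 0
  bit 2: 0 → 1
  bit 3: 0 → 1
  bit 4: 0 → 1
  bit 5: 1 → 0
  bit 6: 1 → 0
  bit 7: 0 → 1
  bit 8: 0 → 1
  bit 9: 1 → 0
  bit 10: 1 → 0
  bit 11: 1 → 0
  bit 12: 1 → 0
  bit 13: 1 → 0
  bit 14: 0 → 1
  bit 15: 0 → 1
= 1011100110000011


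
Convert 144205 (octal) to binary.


Each octal digit → 3 binary bits:
  1 = 001
  4 = 100
  4 = 100
  2 = 010
  0 = 000
  5 = 101
Concatenate: 001 100 100 010 000 101
= 001100100010000101


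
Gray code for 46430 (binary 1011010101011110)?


Binary: 1011010101011110
Gray code: G = B XOR (B >> 1)
B >> 1 = 0101101010101111
1011010101011110 XOR 0101101010101111:
  1 XOR 0 = 1
  0 XOR 1 = 1
  1 XOR 0 = 1
  1 XOR 1 = 0
  0 XOR 1 = 1
  1 XOR 0 = 1
  0 XOR 1 = 1
  1 XOR 0 = 1
  0 XOR 1 = 1
  1 XOR 0 = 1
  0 XOR 1 = 1
  1 XOR 0 = 1
  1 XOR 1 = 0
  1 XOR 1 = 0
  1 XOR 1 = 0
  0 XOR 1 = 1
= 1110111111110001


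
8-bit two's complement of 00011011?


Original: 00011011
Step 1 - Invert all bits: 11100100
Step 2 - Add 1: 11100100 + 1
= 11100101 (represents -27)


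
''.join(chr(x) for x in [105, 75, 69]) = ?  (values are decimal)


Codes (decimal): 105 75 69
Per-code ASCII lookup:
  105  (range 97-122: lowercase, 105 - 97 = 8) → 'i'
  75  (range 65-90: uppercase, 75 - 65 = 10) → 'K'
  69  (range 65-90: uppercase, 69 - 65 = 4) → 'E'
= 'iKE'
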